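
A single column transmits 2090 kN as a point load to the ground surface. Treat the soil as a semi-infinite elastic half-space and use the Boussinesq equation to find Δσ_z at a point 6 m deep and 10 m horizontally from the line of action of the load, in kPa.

Boussinesq vertical stress below a point load on an elastic half-space:
Δσ_z = 3P/(2πz²) · [1 + (r/z)²]^(−5/2)
r/z = 10/6 = 1.6667; [1+(r/z)²]^(−5/2) = 0.03605.
Δσ_z = 3×2090/(2π×6²) × 0.03605 = 27.719 × 0.03605 = 0.9993 kPa

Δσ_z ≈ 0.999 kPa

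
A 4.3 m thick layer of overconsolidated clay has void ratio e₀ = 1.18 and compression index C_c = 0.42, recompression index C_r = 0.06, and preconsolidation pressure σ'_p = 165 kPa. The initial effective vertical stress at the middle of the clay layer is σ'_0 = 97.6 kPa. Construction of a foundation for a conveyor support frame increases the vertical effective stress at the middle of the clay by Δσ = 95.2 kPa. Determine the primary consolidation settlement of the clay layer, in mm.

Final effective stress: σ'_f = 97.6 + 95.2 = 192.8 kPa.
σ'_f = 192.8 > σ'_p = 165 kPa, so the stress path crosses the preconsolidation pressure — recompression up to σ'_p, then virgin compression beyond:
S_c = H/(1+e₀)·[C_r·log₁₀(σ'_p/σ'_0) + C_c·log₁₀(σ'_f/σ'_p)]
    = 4.3/2.18 × [0.06×log₁₀(165/97.6) + 0.42×log₁₀(192.8/165)]
    = 1.9725 × [0.013682 + 0.028402] = 0.08301 m

S_c ≈ 83 mm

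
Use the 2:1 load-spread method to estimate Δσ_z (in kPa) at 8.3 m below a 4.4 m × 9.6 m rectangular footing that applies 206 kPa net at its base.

By the 2:1 method the load spreads at 1 horizontal : 2 vertical, so at depth z the loaded area has grown by z in each plan dimension:
Δσ = qBL/((B+z)(L+z)) = 206×4.4×9.6/((4.4+8.3)(9.6+8.3)) = 38.277 kPa

Δσ_z ≈ 38.3 kPa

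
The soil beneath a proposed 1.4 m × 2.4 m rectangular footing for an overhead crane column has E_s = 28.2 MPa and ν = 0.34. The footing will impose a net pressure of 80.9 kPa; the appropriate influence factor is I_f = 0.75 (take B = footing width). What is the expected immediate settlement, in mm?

S_e ≈ 2.66 mm

Immediate (elastic) settlement: S_e = q·B·(1−ν²)/E_s · I_f.
E_s = 28.2 MPa = 28200 kPa.
S_e = 80.9 × 1.4 × (1 − 0.34²) / 28200 × 0.75
    = 80.9 × 1.4 × 0.8844 / 28200 × 0.75
    = 0.002664 m = 2.664 mm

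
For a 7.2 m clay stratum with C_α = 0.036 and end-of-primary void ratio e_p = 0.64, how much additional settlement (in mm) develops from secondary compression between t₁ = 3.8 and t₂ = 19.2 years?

S_s ≈ 111 mm

Secondary compression: S_s = C_α·H/(1+e_p)·log₁₀(t₂/t₁)
S_s = 0.036×7.2/(1+0.64)×log₁₀(19.2/3.8)
    = 0.158 × 0.7035 = 0.1112 m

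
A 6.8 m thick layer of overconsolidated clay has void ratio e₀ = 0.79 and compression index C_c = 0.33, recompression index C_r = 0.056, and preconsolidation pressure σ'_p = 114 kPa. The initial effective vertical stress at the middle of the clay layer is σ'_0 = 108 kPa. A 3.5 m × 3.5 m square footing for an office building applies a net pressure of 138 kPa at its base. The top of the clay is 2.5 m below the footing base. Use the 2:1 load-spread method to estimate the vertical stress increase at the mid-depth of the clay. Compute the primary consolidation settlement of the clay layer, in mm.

S_c ≈ 64.3 mm

Mid-depth of clay below the footing base: z = 2.5 + 6.8/2 = 5.9 m.
Stress increase at mid-clay by the 2:1 spreading method:
Δσ = qBL/((B+z)(L+z)) = 138×3.5×3.5/((3.5+5.9)(3.5+5.9)) = 19.132 kPa
Final effective stress: σ'_f = 108 + 19.132 = 127.13 kPa.
σ'_f = 127.13 > σ'_p = 114 kPa, so the stress path crosses the preconsolidation pressure — recompression up to σ'_p, then virgin compression beyond:
S_c = H/(1+e₀)·[C_r·log₁₀(σ'_p/σ'_0) + C_c·log₁₀(σ'_f/σ'_p)]
    = 6.8/1.79 × [0.056×log₁₀(114/108) + 0.33×log₁₀(127.13/114)]
    = 3.7989 × [0.0013149 + 0.015623] = 0.06435 m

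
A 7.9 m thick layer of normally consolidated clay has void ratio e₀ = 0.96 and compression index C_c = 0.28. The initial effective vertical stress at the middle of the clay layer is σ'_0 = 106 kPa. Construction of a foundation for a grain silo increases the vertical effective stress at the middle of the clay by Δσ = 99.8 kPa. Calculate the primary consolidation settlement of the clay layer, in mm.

S_c ≈ 325 mm

Final effective stress: σ'_f = σ'_0 + Δσ = 106 + 99.8 = 205.8 kPa.
Normally consolidated clay, so the full stress increment lies on the virgin compression line:
S_c = C_c·H/(1+e₀)·log₁₀(σ'_f/σ'_0) = 0.28×7.9/(1+0.96)×log₁₀(205.8/106)
    = 1.1286 × 0.28814 = 0.3252 m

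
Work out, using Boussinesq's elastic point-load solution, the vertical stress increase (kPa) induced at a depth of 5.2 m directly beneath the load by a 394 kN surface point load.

Boussinesq vertical stress below a point load on an elastic half-space:
Δσ_z = 3P/(2πz²) · [1 + (r/z)²]^(−5/2)
r/z = 0/5.2 = 0; [1+(r/z)²]^(−5/2) = 1.
Δσ_z = 3×394/(2π×5.2²) × 1 = 6.9571 × 1 = 6.957 kPa

Δσ_z ≈ 6.96 kPa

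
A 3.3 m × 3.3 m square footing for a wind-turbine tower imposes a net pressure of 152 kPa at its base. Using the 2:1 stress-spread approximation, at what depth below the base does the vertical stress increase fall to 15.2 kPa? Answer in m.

2:1 spreading — at depth z the loaded area has grown by z in each plan dimension:
qB²/(B+z)² = Δσ_z ⇒ z = B(√(q/Δσ_z) − 1) = 3.3×(√(152/15.2) − 1) = 7.136 m

z ≈ 7.14 m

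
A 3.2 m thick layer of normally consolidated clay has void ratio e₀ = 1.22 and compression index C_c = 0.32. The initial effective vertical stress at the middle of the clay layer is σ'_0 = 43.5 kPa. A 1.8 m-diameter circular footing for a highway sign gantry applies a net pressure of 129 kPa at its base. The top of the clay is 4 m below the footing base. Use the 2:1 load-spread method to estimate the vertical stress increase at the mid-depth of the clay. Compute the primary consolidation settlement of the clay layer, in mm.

Mid-depth of clay below the footing base: z = 4 + 3.2/2 = 5.6 m.
Stress increase at mid-clay by the 2:1 spreading method:
Δσ ≈ qD²/(D+z)² = 129×1.8²/(1.8+5.6)² = 7.6326 kPa
Final effective stress: σ'_f = σ'_0 + Δσ = 43.5 + 7.6326 = 51.133 kPa.
Normally consolidated clay, so the full stress increment lies on the virgin compression line:
S_c = C_c·H/(1+e₀)·log₁₀(σ'_f/σ'_0) = 0.32×3.2/(1+1.22)×log₁₀(51.133/43.5)
    = 0.46126 × 0.070212 = 0.03239 m

S_c ≈ 32.4 mm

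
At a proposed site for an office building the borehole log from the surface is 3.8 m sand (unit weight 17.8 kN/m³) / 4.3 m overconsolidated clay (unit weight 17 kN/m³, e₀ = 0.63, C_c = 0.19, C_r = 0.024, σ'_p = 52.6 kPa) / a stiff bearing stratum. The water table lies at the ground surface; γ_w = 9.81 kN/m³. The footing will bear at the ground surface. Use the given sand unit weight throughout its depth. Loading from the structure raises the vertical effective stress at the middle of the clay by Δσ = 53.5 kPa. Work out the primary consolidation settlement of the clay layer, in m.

Mid-depth of clay below the ground surface: z = 3.8 + 4.3/2 = 5.95 m.
Total vertical stress at mid-clay: σ_v = 17.8×3.8 + 17×2.15 = 104.19 kPa.
Pore pressure: u = 9.81×(5.95 − 0) = 58.37 kPa.
Initial effective stress: σ'_0 = σ_v − u = 104.19 − 58.37 = 45.82 kPa.
Final effective stress: σ'_f = 45.82 + 53.5 = 99.32 kPa.
σ'_f = 99.32 > σ'_p = 52.6 kPa, so the stress path crosses the preconsolidation pressure — recompression up to σ'_p, then virgin compression beyond:
S_c = H/(1+e₀)·[C_r·log₁₀(σ'_p/σ'_0) + C_c·log₁₀(σ'_f/σ'_p)]
    = 4.3/1.63 × [0.024×log₁₀(52.6/45.82) + 0.19×log₁₀(99.32/52.6)]
    = 2.638 × [0.0014383 + 0.05245] = 0.1422 m

S_c ≈ 0.142 m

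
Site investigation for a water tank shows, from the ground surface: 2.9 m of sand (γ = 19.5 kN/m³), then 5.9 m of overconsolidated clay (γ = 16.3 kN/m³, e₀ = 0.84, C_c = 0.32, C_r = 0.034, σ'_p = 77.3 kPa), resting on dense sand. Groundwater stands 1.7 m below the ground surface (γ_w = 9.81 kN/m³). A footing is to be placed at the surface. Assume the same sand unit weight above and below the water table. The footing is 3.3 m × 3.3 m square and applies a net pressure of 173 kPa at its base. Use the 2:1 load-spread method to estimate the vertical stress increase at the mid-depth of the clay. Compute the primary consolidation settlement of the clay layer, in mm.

Mid-depth of clay below the ground surface: z = 2.9 + 5.9/2 = 5.85 m.
Total vertical stress at mid-clay: σ_v = 19.5×2.9 + 16.3×2.95 = 104.64 kPa.
Pore pressure: u = 9.81×(5.85 − 1.7) = 40.712 kPa.
Initial effective stress: σ'_0 = σ_v − u = 104.64 − 40.712 = 63.928 kPa.
Stress increase at mid-clay by the 2:1 spreading method:
Δσ = qBL/((B+z)(L+z)) = 173×3.3×3.3/((3.3+5.85)(3.3+5.85)) = 22.503 kPa
Final effective stress: σ'_f = 63.928 + 22.503 = 86.431 kPa.
σ'_f = 86.431 > σ'_p = 77.3 kPa, so the stress path crosses the preconsolidation pressure — recompression up to σ'_p, then virgin compression beyond:
S_c = H/(1+e₀)·[C_r·log₁₀(σ'_p/σ'_0) + C_c·log₁₀(σ'_f/σ'_p)]
    = 5.9/1.84 × [0.034×log₁₀(77.3/63.928) + 0.32×log₁₀(86.431/77.3)]
    = 3.2065 × [0.0028046 + 0.015517] = 0.05875 m

S_c ≈ 58.7 mm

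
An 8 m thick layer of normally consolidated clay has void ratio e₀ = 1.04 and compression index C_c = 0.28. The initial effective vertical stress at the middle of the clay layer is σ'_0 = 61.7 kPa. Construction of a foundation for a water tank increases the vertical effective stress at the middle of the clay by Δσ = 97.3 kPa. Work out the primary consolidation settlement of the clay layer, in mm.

Final effective stress: σ'_f = σ'_0 + Δσ = 61.7 + 97.3 = 159 kPa.
Normally consolidated clay, so the full stress increment lies on the virgin compression line:
S_c = C_c·H/(1+e₀)·log₁₀(σ'_f/σ'_0) = 0.28×8/(1+1.04)×log₁₀(159/61.7)
    = 1.098 × 0.41111 = 0.4514 m

S_c ≈ 451 mm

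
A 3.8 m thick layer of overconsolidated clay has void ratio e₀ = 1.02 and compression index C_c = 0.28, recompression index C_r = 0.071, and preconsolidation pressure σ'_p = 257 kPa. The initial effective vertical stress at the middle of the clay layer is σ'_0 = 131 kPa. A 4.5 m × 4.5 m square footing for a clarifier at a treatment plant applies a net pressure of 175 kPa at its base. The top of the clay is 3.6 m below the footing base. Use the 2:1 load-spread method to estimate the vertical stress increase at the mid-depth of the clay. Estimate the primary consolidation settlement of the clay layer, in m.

S_c ≈ 0.0139 m

Mid-depth of clay below the footing base: z = 3.6 + 3.8/2 = 5.5 m.
Stress increase at mid-clay by the 2:1 spreading method:
Δσ = qBL/((B+z)(L+z)) = 175×4.5×4.5/((4.5+5.5)(4.5+5.5)) = 35.438 kPa
Final effective stress: σ'_f = 131 + 35.438 = 166.44 kPa.
σ'_f = 166.44 ≤ σ'_p = 257 kPa, so the clay remains overconsolidated and only the recompression index applies:
S_c = C_r·H/(1+e₀)·log₁₀(σ'_f/σ'_0) = 0.071×3.8/2.02×log₁₀(166.44/131)
    = 0.13357 × 0.10399 = 0.01389 m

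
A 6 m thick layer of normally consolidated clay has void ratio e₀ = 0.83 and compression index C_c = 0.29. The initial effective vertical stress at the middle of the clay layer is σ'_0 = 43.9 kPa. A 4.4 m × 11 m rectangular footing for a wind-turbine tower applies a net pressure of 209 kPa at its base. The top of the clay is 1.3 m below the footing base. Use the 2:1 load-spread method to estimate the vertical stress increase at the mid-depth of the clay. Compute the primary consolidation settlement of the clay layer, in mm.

Mid-depth of clay below the footing base: z = 1.3 + 6/2 = 4.3 m.
Stress increase at mid-clay by the 2:1 spreading method:
Δσ = qBL/((B+z)(L+z)) = 209×4.4×11/((4.4+4.3)(11+4.3)) = 75.994 kPa
Final effective stress: σ'_f = σ'_0 + Δσ = 43.9 + 75.994 = 119.89 kPa.
Normally consolidated clay, so the full stress increment lies on the virgin compression line:
S_c = C_c·H/(1+e₀)·log₁₀(σ'_f/σ'_0) = 0.29×6/(1+0.83)×log₁₀(119.89/43.9)
    = 0.95082 × 0.43632 = 0.4149 m

S_c ≈ 415 mm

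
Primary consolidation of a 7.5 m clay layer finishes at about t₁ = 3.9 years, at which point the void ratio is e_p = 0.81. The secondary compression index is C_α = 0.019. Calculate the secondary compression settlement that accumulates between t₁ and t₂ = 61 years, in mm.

S_s ≈ 94 mm

Secondary compression: S_s = C_α·H/(1+e_p)·log₁₀(t₂/t₁)
S_s = 0.019×7.5/(1+0.81)×log₁₀(61/3.9)
    = 0.07873 × 1.194 = 0.09402 m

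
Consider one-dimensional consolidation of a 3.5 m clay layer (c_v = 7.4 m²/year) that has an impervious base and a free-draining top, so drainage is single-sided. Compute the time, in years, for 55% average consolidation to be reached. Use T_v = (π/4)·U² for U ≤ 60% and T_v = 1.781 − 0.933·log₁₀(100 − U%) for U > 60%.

t ≈ 0.393 years

Drainage path length: H_d = H = 3.5 m (single drainage).
U ≤ 60%: T_v = (π/4)·U² = (π/4)×0.55² = 0.23758.
t = T_v·H_d²/c_v = 0.23758×3.5²/7.4 = 0.3933 years.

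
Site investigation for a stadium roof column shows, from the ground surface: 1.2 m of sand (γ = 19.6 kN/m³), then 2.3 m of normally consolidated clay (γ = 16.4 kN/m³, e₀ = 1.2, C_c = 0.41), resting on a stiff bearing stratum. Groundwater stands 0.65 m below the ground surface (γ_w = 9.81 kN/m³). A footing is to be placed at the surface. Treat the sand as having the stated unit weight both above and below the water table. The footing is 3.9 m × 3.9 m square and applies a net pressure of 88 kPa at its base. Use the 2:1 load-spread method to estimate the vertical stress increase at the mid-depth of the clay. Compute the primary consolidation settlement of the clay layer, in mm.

S_c ≈ 158 mm

Mid-depth of clay below the ground surface: z = 1.2 + 2.3/2 = 2.35 m.
Total vertical stress at mid-clay: σ_v = 19.6×1.2 + 16.4×1.15 = 42.38 kPa.
Pore pressure: u = 9.81×(2.35 − 0.65) = 16.677 kPa.
Initial effective stress: σ'_0 = σ_v − u = 42.38 − 16.677 = 25.703 kPa.
Stress increase at mid-clay by the 2:1 spreading method:
Δσ = qBL/((B+z)(L+z)) = 88×3.9×3.9/((3.9+2.35)(3.9+2.35)) = 34.265 kPa
Final effective stress: σ'_f = σ'_0 + Δσ = 25.703 + 34.265 = 59.968 kPa.
Normally consolidated clay, so the full stress increment lies on the virgin compression line:
S_c = C_c·H/(1+e₀)·log₁₀(σ'_f/σ'_0) = 0.41×2.3/(1+1.2)×log₁₀(59.968/25.703)
    = 0.42864 × 0.36794 = 0.1577 m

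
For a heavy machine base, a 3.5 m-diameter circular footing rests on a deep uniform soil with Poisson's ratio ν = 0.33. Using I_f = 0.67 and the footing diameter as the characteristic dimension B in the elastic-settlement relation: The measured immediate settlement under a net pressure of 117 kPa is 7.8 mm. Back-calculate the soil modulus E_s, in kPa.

E_s ≈ 31300 kPa

S_e = q·B·(1−ν²)/E_s · I_f  ⇒  E_s = q·B·(1−ν²)·I_f / S_e.
E_s = 117 × 3.5 × 0.8911 × 0.67 / 0.0078 = 31340 kPa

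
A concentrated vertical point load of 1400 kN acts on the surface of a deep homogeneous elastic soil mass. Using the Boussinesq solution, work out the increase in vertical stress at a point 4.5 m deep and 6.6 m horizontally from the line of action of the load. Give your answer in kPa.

Δσ_z ≈ 1.87 kPa

Boussinesq vertical stress below a point load on an elastic half-space:
Δσ_z = 3P/(2πz²) · [1 + (r/z)²]^(−5/2)
r/z = 6.6/4.5 = 1.4667; [1+(r/z)²]^(−5/2) = 0.056734.
Δσ_z = 3×1400/(2π×4.5²) × 0.056734 = 33.01 × 0.056734 = 1.873 kPa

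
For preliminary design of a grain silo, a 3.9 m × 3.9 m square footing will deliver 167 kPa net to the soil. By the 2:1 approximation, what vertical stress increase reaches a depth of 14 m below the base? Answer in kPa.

Δσ_z ≈ 7.93 kPa

By the 2:1 method the load spreads at 1 horizontal : 2 vertical, so at depth z the loaded area has grown by z in each plan dimension:
Δσ = qBL/((B+z)(L+z)) = 167×3.9×3.9/((3.9+14)(3.9+14)) = 7.9276 kPa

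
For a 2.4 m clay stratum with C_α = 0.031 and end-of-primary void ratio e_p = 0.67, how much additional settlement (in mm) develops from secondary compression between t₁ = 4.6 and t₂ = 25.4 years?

Secondary compression: S_s = C_α·H/(1+e_p)·log₁₀(t₂/t₁)
S_s = 0.031×2.4/(1+0.67)×log₁₀(25.4/4.6)
    = 0.04455 × 0.7421 = 0.03306 m

S_s ≈ 33.1 mm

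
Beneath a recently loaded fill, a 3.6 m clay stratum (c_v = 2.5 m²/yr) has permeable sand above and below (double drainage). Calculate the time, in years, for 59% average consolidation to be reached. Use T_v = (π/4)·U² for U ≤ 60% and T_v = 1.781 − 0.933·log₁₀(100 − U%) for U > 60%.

t ≈ 0.354 years

Drainage path length: H_d = H/2 = 1.8 m (double drainage).
U ≤ 60%: T_v = (π/4)·U² = (π/4)×0.59² = 0.2734.
t = T_v·H_d²/c_v = 0.2734×1.8²/2.5 = 0.3543 years.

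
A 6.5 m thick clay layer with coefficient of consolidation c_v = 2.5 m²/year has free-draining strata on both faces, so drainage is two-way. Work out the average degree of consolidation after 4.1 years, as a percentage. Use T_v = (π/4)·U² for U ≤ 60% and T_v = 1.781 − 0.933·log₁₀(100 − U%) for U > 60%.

U ≈ 92.6 %

Drainage path length: H_d = H/2 = 3.25 m (double drainage).
T_v = c_v·t/H_d² = 2.5×4.1/3.25² = 0.97041.
T_v = 0.97041 corresponds to the U > 60% branch:
U = 1 − 10^((1.781 − T_v)/0.933)/100 = 0.9261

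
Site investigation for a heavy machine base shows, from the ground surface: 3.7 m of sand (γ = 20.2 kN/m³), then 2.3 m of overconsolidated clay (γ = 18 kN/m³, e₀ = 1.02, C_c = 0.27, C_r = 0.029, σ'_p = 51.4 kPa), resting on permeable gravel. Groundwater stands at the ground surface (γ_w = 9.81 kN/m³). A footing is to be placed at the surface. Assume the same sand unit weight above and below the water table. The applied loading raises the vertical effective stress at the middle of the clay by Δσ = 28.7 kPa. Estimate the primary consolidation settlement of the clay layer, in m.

Mid-depth of clay below the ground surface: z = 3.7 + 2.3/2 = 4.85 m.
Total vertical stress at mid-clay: σ_v = 20.2×3.7 + 18×1.15 = 95.44 kPa.
Pore pressure: u = 9.81×(4.85 − 0) = 47.578 kPa.
Initial effective stress: σ'_0 = σ_v − u = 95.44 − 47.578 = 47.862 kPa.
Final effective stress: σ'_f = 47.862 + 28.7 = 76.562 kPa.
σ'_f = 76.562 > σ'_p = 51.4 kPa, so the stress path crosses the preconsolidation pressure — recompression up to σ'_p, then virgin compression beyond:
S_c = H/(1+e₀)·[C_r·log₁₀(σ'_p/σ'_0) + C_c·log₁₀(σ'_f/σ'_p)]
    = 2.3/2.02 × [0.029×log₁₀(51.4/47.862) + 0.27×log₁₀(76.562/51.4)]
    = 1.1386 × [0.0008982 + 0.046724] = 0.05422 m

S_c ≈ 0.0542 m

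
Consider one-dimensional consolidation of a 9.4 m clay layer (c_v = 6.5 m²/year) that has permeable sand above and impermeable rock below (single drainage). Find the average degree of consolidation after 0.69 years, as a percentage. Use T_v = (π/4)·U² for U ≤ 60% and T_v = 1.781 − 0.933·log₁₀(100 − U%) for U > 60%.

U ≈ 25.4 %

Drainage path length: H_d = H = 9.4 m (single drainage).
T_v = c_v·t/H_d² = 6.5×0.69/9.4² = 0.050758.
T_v = 0.050758 corresponds to the U ≤ 60% branch:
U = √(4T_v/π) = 0.2542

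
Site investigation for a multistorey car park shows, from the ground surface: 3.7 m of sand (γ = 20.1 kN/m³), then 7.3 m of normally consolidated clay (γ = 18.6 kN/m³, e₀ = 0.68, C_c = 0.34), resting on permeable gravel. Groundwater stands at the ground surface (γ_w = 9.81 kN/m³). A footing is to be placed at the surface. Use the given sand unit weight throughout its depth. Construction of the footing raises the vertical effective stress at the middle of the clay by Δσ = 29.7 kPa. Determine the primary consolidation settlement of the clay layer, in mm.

Mid-depth of clay below the ground surface: z = 3.7 + 7.3/2 = 7.35 m.
Total vertical stress at mid-clay: σ_v = 20.1×3.7 + 18.6×3.65 = 142.26 kPa.
Pore pressure: u = 9.81×(7.35 − 0) = 72.103 kPa.
Initial effective stress: σ'_0 = σ_v − u = 142.26 − 72.103 = 70.157 kPa.
Final effective stress: σ'_f = σ'_0 + Δσ = 70.157 + 29.7 = 99.857 kPa.
Normally consolidated clay, so the full stress increment lies on the virgin compression line:
S_c = C_c·H/(1+e₀)·log₁₀(σ'_f/σ'_0) = 0.34×7.3/(1+0.68)×log₁₀(99.857/70.157)
    = 1.4774 × 0.15331 = 0.2265 m

S_c ≈ 227 mm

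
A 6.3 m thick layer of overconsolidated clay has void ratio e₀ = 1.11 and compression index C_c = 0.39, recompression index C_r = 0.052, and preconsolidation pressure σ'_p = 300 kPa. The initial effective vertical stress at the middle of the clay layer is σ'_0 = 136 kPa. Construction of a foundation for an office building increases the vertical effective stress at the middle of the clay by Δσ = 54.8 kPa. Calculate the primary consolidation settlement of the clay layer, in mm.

S_c ≈ 22.8 mm

Final effective stress: σ'_f = 136 + 54.8 = 190.8 kPa.
σ'_f = 190.8 ≤ σ'_p = 300 kPa, so the clay remains overconsolidated and only the recompression index applies:
S_c = C_r·H/(1+e₀)·log₁₀(σ'_f/σ'_0) = 0.052×6.3/2.11×log₁₀(190.8/136)
    = 0.15526 × 0.14704 = 0.02283 m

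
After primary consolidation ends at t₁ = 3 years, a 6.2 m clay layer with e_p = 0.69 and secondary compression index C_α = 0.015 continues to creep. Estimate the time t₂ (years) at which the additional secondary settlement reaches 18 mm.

t₂ ≈ 6.37 years

S_s = C_α·H/(1+e_p)·log₁₀(t₂/t₁) ⇒ log₁₀(t₂/t₁) = S_s·(1+e_p)/(C_α·H).
log₁₀(t₂/t₁) = 0.018 × (1+0.69) / (0.015×6.2) = 0.3271
t₂ = t₁ × 10^0.3271 = 3 × 2.124 = 6.371 years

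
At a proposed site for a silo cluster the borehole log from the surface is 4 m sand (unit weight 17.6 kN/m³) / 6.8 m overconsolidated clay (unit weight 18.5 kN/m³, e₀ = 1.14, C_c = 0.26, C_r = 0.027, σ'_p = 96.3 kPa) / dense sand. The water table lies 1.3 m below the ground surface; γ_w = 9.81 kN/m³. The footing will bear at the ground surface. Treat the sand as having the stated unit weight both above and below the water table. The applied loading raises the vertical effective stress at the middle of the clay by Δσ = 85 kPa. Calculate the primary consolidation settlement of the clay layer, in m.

Mid-depth of clay below the ground surface: z = 4 + 6.8/2 = 7.4 m.
Total vertical stress at mid-clay: σ_v = 17.6×4 + 18.5×3.4 = 133.3 kPa.
Pore pressure: u = 9.81×(7.4 − 1.3) = 59.841 kPa.
Initial effective stress: σ'_0 = σ_v − u = 133.3 − 59.841 = 73.459 kPa.
Final effective stress: σ'_f = 73.459 + 85 = 158.46 kPa.
σ'_f = 158.46 > σ'_p = 96.3 kPa, so the stress path crosses the preconsolidation pressure — recompression up to σ'_p, then virgin compression beyond:
S_c = H/(1+e₀)·[C_r·log₁₀(σ'_p/σ'_0) + C_c·log₁₀(σ'_f/σ'_p)]
    = 6.8/2.14 × [0.027×log₁₀(96.3/73.459) + 0.26×log₁₀(158.46/96.3)]
    = 3.1776 × [0.0031747 + 0.056236] = 0.1888 m

S_c ≈ 0.189 m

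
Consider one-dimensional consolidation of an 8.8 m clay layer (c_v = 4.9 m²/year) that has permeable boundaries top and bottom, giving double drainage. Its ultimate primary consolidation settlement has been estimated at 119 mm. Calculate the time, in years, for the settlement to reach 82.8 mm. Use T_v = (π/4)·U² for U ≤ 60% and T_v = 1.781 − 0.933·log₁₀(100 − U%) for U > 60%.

t ≈ 1.57 years

Drainage path length: H_d = H/2 = 4.4 m (double drainage).
U = S(t)/S_ult = 82.8/119 = 0.6958.
U > 60%: T_v = 1.781 − 0.933·log₁₀(100 − 69.58) = 0.39721.
t = T_v·H_d²/c_v = 0.39721×4.4²/4.9 = 1.569 years.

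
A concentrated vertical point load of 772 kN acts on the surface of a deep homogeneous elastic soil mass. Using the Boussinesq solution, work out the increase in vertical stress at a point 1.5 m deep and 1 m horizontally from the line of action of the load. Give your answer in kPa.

Δσ_z ≈ 65.3 kPa

Boussinesq vertical stress below a point load on an elastic half-space:
Δσ_z = 3P/(2πz²) · [1 + (r/z)²]^(−5/2)
r/z = 1/1.5 = 0.66667; [1+(r/z)²]^(−5/2) = 0.39879.
Δσ_z = 3×772/(2π×1.5²) × 0.39879 = 163.82 × 0.39879 = 65.33 kPa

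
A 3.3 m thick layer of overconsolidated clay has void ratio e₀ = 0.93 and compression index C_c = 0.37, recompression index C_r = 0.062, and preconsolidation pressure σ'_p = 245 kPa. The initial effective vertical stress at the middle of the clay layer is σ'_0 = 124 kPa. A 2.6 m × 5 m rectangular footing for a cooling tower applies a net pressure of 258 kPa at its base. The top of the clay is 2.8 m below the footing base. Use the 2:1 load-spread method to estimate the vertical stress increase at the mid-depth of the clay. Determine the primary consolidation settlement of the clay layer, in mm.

Mid-depth of clay below the footing base: z = 2.8 + 3.3/2 = 4.45 m.
Stress increase at mid-clay by the 2:1 spreading method:
Δσ = qBL/((B+z)(L+z)) = 258×2.6×5/((2.6+4.45)(5+4.45)) = 50.343 kPa
Final effective stress: σ'_f = 124 + 50.343 = 174.34 kPa.
σ'_f = 174.34 ≤ σ'_p = 245 kPa, so the clay remains overconsolidated and only the recompression index applies:
S_c = C_r·H/(1+e₀)·log₁₀(σ'_f/σ'_0) = 0.062×3.3/1.93×log₁₀(174.34/124)
    = 0.10601 × 0.14798 = 0.01569 m

S_c ≈ 15.7 mm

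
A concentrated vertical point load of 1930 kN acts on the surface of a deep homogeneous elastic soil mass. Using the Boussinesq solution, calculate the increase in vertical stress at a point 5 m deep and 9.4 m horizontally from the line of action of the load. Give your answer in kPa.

Boussinesq vertical stress below a point load on an elastic half-space:
Δσ_z = 3P/(2πz²) · [1 + (r/z)²]^(−5/2)
r/z = 9.4/5 = 1.88; [1+(r/z)²]^(−5/2) = 0.02284.
Δσ_z = 3×1930/(2π×5²) × 0.02284 = 36.86 × 0.02284 = 0.8419 kPa

Δσ_z ≈ 0.842 kPa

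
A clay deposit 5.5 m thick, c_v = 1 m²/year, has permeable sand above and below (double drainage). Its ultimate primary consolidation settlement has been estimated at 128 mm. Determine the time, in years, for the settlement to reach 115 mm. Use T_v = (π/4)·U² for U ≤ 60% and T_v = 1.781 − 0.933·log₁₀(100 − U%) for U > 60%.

t ≈ 6.37 years

Drainage path length: H_d = H/2 = 2.75 m (double drainage).
U = S(t)/S_ult = 115/128 = 0.8984.
U > 60%: T_v = 1.781 − 0.933·log₁₀(100 − 89.844) = 0.84172.
t = T_v·H_d²/c_v = 0.84172×2.75²/1 = 6.366 years.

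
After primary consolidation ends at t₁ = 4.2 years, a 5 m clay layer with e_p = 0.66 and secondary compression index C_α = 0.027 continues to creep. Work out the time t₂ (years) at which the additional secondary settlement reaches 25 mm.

t₂ ≈ 8.52 years

S_s = C_α·H/(1+e_p)·log₁₀(t₂/t₁) ⇒ log₁₀(t₂/t₁) = S_s·(1+e_p)/(C_α·H).
log₁₀(t₂/t₁) = 0.025 × (1+0.66) / (0.027×5) = 0.3074
t₂ = t₁ × 10^0.3074 = 4.2 × 2.03 = 8.524 years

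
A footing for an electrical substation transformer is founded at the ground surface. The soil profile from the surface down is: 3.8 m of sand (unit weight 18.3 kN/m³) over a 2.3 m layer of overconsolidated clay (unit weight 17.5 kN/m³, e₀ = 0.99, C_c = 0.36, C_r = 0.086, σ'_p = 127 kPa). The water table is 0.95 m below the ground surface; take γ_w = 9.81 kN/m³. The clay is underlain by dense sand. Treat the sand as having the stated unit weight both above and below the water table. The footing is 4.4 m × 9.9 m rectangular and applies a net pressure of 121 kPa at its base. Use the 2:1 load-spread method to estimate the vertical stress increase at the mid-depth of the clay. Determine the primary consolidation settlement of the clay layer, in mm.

Mid-depth of clay below the ground surface: z = 3.8 + 2.3/2 = 4.95 m.
Total vertical stress at mid-clay: σ_v = 18.3×3.8 + 17.5×1.15 = 89.665 kPa.
Pore pressure: u = 9.81×(4.95 − 0.95) = 39.24 kPa.
Initial effective stress: σ'_0 = σ_v − u = 89.665 − 39.24 = 50.425 kPa.
Stress increase at mid-clay by the 2:1 spreading method:
Δσ = qBL/((B+z)(L+z)) = 121×4.4×9.9/((4.4+4.95)(9.9+4.95)) = 37.961 kPa
Final effective stress: σ'_f = 50.425 + 37.961 = 88.386 kPa.
σ'_f = 88.386 ≤ σ'_p = 127 kPa, so the clay remains overconsolidated and only the recompression index applies:
S_c = C_r·H/(1+e₀)·log₁₀(σ'_f/σ'_0) = 0.086×2.3/1.99×log₁₀(88.386/50.425)
    = 0.099399 × 0.24374 = 0.02423 m

S_c ≈ 24.2 mm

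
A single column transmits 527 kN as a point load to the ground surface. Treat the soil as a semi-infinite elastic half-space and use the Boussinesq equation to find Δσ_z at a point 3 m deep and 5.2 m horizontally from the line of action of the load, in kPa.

Δσ_z ≈ 0.871 kPa

Boussinesq vertical stress below a point load on an elastic half-space:
Δσ_z = 3P/(2πz²) · [1 + (r/z)²]^(−5/2)
r/z = 5.2/3 = 1.7333; [1+(r/z)²]^(−5/2) = 0.031163.
Δσ_z = 3×527/(2π×3²) × 0.031163 = 27.958 × 0.031163 = 0.8713 kPa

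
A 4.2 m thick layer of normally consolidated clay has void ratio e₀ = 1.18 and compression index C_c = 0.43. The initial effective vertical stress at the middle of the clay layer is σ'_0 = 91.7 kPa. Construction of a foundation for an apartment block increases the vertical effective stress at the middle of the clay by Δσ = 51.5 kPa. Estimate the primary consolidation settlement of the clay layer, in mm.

S_c ≈ 160 mm

Final effective stress: σ'_f = σ'_0 + Δσ = 91.7 + 51.5 = 143.2 kPa.
Normally consolidated clay, so the full stress increment lies on the virgin compression line:
S_c = C_c·H/(1+e₀)·log₁₀(σ'_f/σ'_0) = 0.43×4.2/(1+1.18)×log₁₀(143.2/91.7)
    = 0.82844 × 0.19357 = 0.1604 m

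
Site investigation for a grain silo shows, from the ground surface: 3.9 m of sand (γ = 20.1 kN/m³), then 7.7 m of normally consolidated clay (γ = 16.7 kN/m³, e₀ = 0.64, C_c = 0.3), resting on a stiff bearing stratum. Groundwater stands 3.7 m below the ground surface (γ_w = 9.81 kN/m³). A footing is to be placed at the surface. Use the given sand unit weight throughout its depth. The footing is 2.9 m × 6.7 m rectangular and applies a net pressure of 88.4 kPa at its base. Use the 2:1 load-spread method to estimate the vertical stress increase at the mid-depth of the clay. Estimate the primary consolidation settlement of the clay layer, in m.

S_c ≈ 0.063 m

Mid-depth of clay below the ground surface: z = 3.9 + 7.7/2 = 7.75 m.
Total vertical stress at mid-clay: σ_v = 20.1×3.9 + 16.7×3.85 = 142.69 kPa.
Pore pressure: u = 9.81×(7.75 − 3.7) = 39.73 kPa.
Initial effective stress: σ'_0 = σ_v − u = 142.69 − 39.73 = 102.96 kPa.
Stress increase at mid-clay by the 2:1 spreading method:
Δσ = qBL/((B+z)(L+z)) = 88.4×2.9×6.7/((2.9+7.75)(6.7+7.75)) = 11.161 kPa
Final effective stress: σ'_f = σ'_0 + Δσ = 102.96 + 11.161 = 114.12 kPa.
Normally consolidated clay, so the full stress increment lies on the virgin compression line:
S_c = C_c·H/(1+e₀)·log₁₀(σ'_f/σ'_0) = 0.3×7.7/(1+0.64)×log₁₀(114.12/102.96)
    = 1.4085 × 0.044693 = 0.06295 m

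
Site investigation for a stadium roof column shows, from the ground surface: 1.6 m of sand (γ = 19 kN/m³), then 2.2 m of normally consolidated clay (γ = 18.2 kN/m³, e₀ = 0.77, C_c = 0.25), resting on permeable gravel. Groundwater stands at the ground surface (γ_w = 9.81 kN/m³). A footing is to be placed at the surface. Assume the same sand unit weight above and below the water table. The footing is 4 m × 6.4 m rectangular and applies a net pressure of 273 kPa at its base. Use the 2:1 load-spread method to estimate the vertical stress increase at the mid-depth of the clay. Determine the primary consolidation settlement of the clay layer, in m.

Mid-depth of clay below the ground surface: z = 1.6 + 2.2/2 = 2.7 m.
Total vertical stress at mid-clay: σ_v = 19×1.6 + 18.2×1.1 = 50.42 kPa.
Pore pressure: u = 9.81×(2.7 − 0) = 26.487 kPa.
Initial effective stress: σ'_0 = σ_v − u = 50.42 − 26.487 = 23.933 kPa.
Stress increase at mid-clay by the 2:1 spreading method:
Δσ = qBL/((B+z)(L+z)) = 273×4×6.4/((4+2.7)(6.4+2.7)) = 114.63 kPa
Final effective stress: σ'_f = σ'_0 + Δσ = 23.933 + 114.63 = 138.56 kPa.
Normally consolidated clay, so the full stress increment lies on the virgin compression line:
S_c = C_c·H/(1+e₀)·log₁₀(σ'_f/σ'_0) = 0.25×2.2/(1+0.77)×log₁₀(138.56/23.933)
    = 0.31073 × 0.76264 = 0.237 m

S_c ≈ 0.237 m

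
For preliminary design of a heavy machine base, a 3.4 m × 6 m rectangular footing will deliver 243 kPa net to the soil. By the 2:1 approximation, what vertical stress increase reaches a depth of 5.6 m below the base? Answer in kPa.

By the 2:1 method the load spreads at 1 horizontal : 2 vertical, so at depth z the loaded area has grown by z in each plan dimension:
Δσ = qBL/((B+z)(L+z)) = 243×3.4×6/((3.4+5.6)(6+5.6)) = 47.483 kPa

Δσ_z ≈ 47.5 kPa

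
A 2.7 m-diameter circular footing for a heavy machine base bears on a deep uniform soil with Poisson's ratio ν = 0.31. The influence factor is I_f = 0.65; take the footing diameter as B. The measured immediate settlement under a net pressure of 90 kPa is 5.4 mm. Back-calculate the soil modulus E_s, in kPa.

S_e = q·B·(1−ν²)/E_s · I_f  ⇒  E_s = q·B·(1−ν²)·I_f / S_e.
E_s = 90 × 2.7 × 0.9039 × 0.65 / 0.0054 = 26440 kPa

E_s ≈ 26400 kPa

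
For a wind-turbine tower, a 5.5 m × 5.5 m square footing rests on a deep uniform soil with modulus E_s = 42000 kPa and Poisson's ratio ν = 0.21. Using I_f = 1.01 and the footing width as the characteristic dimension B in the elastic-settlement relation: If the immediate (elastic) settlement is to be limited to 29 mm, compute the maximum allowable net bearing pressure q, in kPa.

q ≈ 229 kPa

S_e = q·B·(1−ν²)/E_s · I_f  ⇒  q = S_e·E_s / (B·(1−ν²)·I_f).
q = 0.029 × 42000 / (5.5 × 0.9559 × 1.01) = 229.4 kPa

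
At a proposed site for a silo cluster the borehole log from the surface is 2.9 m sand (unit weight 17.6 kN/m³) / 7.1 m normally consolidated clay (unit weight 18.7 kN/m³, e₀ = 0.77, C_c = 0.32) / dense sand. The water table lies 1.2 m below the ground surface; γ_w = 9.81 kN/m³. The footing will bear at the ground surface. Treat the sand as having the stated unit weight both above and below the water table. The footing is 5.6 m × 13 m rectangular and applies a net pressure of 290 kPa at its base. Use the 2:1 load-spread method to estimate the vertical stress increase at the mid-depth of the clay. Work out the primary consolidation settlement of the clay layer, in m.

Mid-depth of clay below the ground surface: z = 2.9 + 7.1/2 = 6.45 m.
Total vertical stress at mid-clay: σ_v = 17.6×2.9 + 18.7×3.55 = 117.42 kPa.
Pore pressure: u = 9.81×(6.45 − 1.2) = 51.503 kPa.
Initial effective stress: σ'_0 = σ_v − u = 117.42 − 51.503 = 65.917 kPa.
Stress increase at mid-clay by the 2:1 spreading method:
Δσ = qBL/((B+z)(L+z)) = 290×5.6×13/((5.6+6.45)(13+6.45)) = 90.079 kPa
Final effective stress: σ'_f = σ'_0 + Δσ = 65.917 + 90.079 = 156 kPa.
Normally consolidated clay, so the full stress increment lies on the virgin compression line:
S_c = C_c·H/(1+e₀)·log₁₀(σ'_f/σ'_0) = 0.32×7.1/(1+0.77)×log₁₀(156/65.917)
    = 1.2836 × 0.37413 = 0.4802 m

S_c ≈ 0.48 m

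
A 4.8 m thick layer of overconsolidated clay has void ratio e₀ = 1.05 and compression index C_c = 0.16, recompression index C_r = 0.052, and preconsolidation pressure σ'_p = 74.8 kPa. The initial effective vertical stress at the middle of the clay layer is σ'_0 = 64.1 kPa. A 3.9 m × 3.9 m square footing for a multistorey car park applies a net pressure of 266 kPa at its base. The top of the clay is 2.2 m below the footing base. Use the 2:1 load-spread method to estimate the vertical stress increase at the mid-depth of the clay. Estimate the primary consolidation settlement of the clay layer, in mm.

S_c ≈ 85.2 mm

Mid-depth of clay below the footing base: z = 2.2 + 4.8/2 = 4.6 m.
Stress increase at mid-clay by the 2:1 spreading method:
Δσ = qBL/((B+z)(L+z)) = 266×3.9×3.9/((3.9+4.6)(3.9+4.6)) = 55.998 kPa
Final effective stress: σ'_f = 64.1 + 55.998 = 120.1 kPa.
σ'_f = 120.1 > σ'_p = 74.8 kPa, so the stress path crosses the preconsolidation pressure — recompression up to σ'_p, then virgin compression beyond:
S_c = H/(1+e₀)·[C_r·log₁₀(σ'_p/σ'_0) + C_c·log₁₀(σ'_f/σ'_p)]
    = 4.8/2.05 × [0.052×log₁₀(74.8/64.1) + 0.16×log₁₀(120.1/74.8)]
    = 2.3415 × [0.0034863 + 0.032903] = 0.08521 m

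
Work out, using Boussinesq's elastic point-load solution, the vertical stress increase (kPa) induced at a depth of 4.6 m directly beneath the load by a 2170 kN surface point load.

Δσ_z ≈ 49 kPa

Boussinesq vertical stress below a point load on an elastic half-space:
Δσ_z = 3P/(2πz²) · [1 + (r/z)²]^(−5/2)
r/z = 0/4.6 = 0; [1+(r/z)²]^(−5/2) = 1.
Δσ_z = 3×2170/(2π×4.6²) × 1 = 48.965 × 1 = 48.97 kPa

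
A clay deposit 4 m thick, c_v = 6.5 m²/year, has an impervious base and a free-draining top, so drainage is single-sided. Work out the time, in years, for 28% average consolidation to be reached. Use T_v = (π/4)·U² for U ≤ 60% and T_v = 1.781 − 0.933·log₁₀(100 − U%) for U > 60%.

t ≈ 0.152 years

Drainage path length: H_d = H = 4 m (single drainage).
U ≤ 60%: T_v = (π/4)·U² = (π/4)×0.28² = 0.061575.
t = T_v·H_d²/c_v = 0.061575×4²/6.5 = 0.1516 years.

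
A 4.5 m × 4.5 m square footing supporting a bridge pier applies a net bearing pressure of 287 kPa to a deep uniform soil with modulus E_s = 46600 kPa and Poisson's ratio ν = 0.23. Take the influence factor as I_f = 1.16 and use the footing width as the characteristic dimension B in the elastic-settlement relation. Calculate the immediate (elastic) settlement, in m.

S_e ≈ 0.0304 m

Immediate (elastic) settlement: S_e = q·B·(1−ν²)/E_s · I_f.
S_e = 287 × 4.5 × (1 − 0.23²) / 46600 × 1.16
    = 287 × 4.5 × 0.9471 / 46600 × 1.16
    = 0.03045 m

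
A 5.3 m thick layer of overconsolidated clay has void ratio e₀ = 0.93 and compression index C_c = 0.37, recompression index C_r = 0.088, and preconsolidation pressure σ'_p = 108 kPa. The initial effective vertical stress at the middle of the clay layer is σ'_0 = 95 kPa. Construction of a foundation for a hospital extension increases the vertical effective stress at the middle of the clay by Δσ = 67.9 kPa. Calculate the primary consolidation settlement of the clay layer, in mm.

Final effective stress: σ'_f = 95 + 67.9 = 162.9 kPa.
σ'_f = 162.9 > σ'_p = 108 kPa, so the stress path crosses the preconsolidation pressure — recompression up to σ'_p, then virgin compression beyond:
S_c = H/(1+e₀)·[C_r·log₁₀(σ'_p/σ'_0) + C_c·log₁₀(σ'_f/σ'_p)]
    = 5.3/1.93 × [0.088×log₁₀(108/95) + 0.37×log₁₀(162.9/108)]
    = 2.7461 × [0.0049016 + 0.066044] = 0.1948 m

S_c ≈ 195 mm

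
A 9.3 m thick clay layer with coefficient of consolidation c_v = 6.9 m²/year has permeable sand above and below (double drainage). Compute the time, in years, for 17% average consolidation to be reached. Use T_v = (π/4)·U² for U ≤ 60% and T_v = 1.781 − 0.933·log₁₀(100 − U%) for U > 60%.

Drainage path length: H_d = H/2 = 4.65 m (double drainage).
U ≤ 60%: T_v = (π/4)·U² = (π/4)×0.17² = 0.022698.
t = T_v·H_d²/c_v = 0.022698×4.65²/6.9 = 0.07113 years.

t ≈ 0.0711 years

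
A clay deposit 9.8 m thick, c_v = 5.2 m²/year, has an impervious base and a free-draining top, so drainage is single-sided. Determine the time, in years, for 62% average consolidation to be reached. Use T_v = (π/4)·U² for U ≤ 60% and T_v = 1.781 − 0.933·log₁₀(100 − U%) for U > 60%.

Drainage path length: H_d = H = 9.8 m (single drainage).
U > 60%: T_v = 1.781 − 0.933·log₁₀(100 − 62) = 0.30706.
t = T_v·H_d²/c_v = 0.30706×9.8²/5.2 = 5.671 years.

t ≈ 5.67 years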